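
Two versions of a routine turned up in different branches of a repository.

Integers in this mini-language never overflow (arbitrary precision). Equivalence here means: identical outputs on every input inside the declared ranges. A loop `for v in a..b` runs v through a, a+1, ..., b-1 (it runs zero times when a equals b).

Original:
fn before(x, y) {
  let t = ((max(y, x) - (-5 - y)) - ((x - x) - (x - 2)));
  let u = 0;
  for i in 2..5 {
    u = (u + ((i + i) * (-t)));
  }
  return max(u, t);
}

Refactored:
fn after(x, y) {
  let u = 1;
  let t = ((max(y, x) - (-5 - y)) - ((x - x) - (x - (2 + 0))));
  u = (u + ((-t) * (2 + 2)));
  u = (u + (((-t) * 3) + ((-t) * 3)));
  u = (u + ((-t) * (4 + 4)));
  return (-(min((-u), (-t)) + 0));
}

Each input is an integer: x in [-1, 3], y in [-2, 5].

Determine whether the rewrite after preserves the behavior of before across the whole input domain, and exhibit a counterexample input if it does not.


On input x=-1, y=-2, before returns 18 while after returns 19.
verdict: not equivalent; witness: x=-1, y=-2


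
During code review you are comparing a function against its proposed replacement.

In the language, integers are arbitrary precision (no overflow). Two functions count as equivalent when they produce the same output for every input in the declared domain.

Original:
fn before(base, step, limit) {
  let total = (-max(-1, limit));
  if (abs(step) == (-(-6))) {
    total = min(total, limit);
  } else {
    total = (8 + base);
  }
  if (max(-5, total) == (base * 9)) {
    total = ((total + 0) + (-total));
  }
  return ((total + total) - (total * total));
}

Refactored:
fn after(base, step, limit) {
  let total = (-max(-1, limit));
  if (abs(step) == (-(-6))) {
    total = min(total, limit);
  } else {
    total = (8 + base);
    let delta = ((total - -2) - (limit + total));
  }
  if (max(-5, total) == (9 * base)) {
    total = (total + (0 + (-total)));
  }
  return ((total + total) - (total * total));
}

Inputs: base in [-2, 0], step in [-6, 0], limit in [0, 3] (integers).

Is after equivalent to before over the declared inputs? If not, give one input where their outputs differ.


The two are interchangeable: local variable names differ, statement counts differ, constant usage differs, arithmetic usage differs, and every declared input agrees.
Spot check at base=-2, step=-3, limit=1 — before: total := -1 | (abs(step) == (-(-6))): false | total := 6 | (max(-5, total) == (base * 9)): false | result -24. after: total := -1 | (abs(step) == (-(-6))): false | total := 6 | delta := 1 | (max(-5, total) == (9 * base)): false | result -24. Both give -24.
Sweeping the whole domain (84 inputs) finds no disagreement.
verdict: equivalent


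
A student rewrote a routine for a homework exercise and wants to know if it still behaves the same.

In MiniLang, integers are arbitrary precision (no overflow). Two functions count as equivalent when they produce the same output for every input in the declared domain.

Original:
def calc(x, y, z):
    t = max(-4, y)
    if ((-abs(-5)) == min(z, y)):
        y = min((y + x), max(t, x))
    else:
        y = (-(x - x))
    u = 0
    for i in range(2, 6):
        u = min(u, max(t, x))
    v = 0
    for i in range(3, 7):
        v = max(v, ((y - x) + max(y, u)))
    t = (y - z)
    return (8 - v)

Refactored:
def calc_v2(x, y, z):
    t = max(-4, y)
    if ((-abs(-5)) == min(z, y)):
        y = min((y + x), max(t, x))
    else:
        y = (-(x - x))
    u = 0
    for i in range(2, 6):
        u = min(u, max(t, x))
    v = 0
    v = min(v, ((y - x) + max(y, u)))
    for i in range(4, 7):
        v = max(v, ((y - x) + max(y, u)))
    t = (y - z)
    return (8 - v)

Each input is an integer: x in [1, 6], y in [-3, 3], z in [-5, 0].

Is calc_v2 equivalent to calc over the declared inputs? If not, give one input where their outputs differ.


Not equivalent: x=1, y=-3, z=-5 separates them (8 vs 11).
calc: t := -3 | ((-abs(-5)) == min(z, y)): true | y := -2 | u := 0 | iter i=2: | u := 0 | iter i=3: | u := 0 | iter i=4: | u := 0 | iter i=5: | u := 0 | v := 0 | iter i=3: | v := 0 | iter i=4: | v := 0 | iter i=5: | v := 0 | iter i=6: | v := 0 | t := 3 | result 8
calc_v2: t := -3 | ((-abs(-5)) == min(z, y)): true | y := -2 | u := 0 | iter i=2: | u := 0 | iter i=3: | u := 0 | iter i=4: | u := 0 | iter i=5: | u := 0 | v := 0 | v := -3 | iter i=4: | v := -3 | iter i=5: | v := -3 | iter i=6: | v := -3 | t := 3 | result 11
verdict: not equivalent; witness: x=1, y=-3, z=-5


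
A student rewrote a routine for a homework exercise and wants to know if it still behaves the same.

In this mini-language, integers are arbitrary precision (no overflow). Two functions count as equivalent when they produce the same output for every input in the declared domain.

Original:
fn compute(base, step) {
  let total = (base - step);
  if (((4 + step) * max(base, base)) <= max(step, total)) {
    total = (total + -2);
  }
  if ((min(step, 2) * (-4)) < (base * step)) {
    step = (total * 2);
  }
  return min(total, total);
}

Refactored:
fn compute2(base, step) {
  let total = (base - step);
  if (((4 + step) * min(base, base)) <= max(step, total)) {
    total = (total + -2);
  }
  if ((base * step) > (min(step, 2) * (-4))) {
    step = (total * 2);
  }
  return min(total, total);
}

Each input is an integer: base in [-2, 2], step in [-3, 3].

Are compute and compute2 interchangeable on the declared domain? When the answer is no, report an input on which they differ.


The suspicious edit (`max(base, base)` became `min(base, base)`) never changes the result for any input inside the declared domain.
Spot check at base=-1, step=-2 — compute: total=1, then (((4 + step) * max(base, base)) <= max(step, total)) is true, then total=-1, then ((min(step, 2) * (-4)) < (base * step)) is false, then returns -1. compute2: total=1, then (((4 + step) * min(base, base)) <= max(step, total)) is true, then total=-1, then ((base * step) > (min(step, 2) * (-4))) is false, then returns -1. Both give -1.
Across all 35 domain points the two functions coincide.
verdict: equivalent


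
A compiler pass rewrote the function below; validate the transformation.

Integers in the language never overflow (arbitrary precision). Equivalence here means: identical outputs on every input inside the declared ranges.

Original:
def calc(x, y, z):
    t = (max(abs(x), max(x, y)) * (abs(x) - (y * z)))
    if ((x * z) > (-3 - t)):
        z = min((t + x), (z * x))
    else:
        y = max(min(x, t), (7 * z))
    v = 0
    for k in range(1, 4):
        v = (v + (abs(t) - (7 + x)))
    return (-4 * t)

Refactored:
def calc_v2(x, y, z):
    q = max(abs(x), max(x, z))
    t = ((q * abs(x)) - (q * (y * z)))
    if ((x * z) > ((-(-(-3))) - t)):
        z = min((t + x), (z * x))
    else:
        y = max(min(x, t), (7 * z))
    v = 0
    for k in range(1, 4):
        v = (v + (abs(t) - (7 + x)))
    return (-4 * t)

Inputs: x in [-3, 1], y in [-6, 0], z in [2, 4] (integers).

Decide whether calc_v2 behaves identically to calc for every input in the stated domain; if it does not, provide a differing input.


At x=-3, y=-6, z=4: calc gives -324, calc_v2 gives -432.
verdict: not equivalent; witness: x=-3, y=-6, z=4


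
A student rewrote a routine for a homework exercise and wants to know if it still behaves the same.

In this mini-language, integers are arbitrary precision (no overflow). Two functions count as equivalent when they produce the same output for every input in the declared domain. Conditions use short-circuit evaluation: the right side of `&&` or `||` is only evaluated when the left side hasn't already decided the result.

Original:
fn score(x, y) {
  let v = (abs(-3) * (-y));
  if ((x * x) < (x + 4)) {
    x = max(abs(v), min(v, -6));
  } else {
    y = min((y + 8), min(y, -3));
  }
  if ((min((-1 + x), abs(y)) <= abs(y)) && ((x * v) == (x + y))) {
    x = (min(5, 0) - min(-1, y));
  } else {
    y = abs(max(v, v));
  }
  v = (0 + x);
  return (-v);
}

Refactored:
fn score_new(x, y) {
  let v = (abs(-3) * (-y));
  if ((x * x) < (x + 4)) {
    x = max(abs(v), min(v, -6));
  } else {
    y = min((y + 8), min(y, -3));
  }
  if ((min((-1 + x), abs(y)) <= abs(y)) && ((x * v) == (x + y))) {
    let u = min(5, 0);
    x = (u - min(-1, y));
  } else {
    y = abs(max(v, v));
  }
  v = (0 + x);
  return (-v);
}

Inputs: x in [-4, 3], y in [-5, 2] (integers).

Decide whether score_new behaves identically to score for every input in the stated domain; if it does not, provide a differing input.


This is a faithful refactor — statement counts differ, plus local variable names differ, but the computed results match everywhere.
As a probe, take x=-3, y=1: score runs v = -3; ((x * x) < (x + 4)) -> false; y = -3; ((min((-1 + x), abs(y)) <= abs(y)) && ((x * v) == (x + y))) -> false; y = 3; v = -3; return 3; score_new runs v = -3; ((x * x) < (x + 4)) -> false; y = -3; ((min((-1 + x), abs(y)) <= abs(y)) && ((x * v) == (x + y))) -> false; y = 3; v = -3; return 3; both end at 3.
An exhaustive pass over the 64 declared inputs shows identical outputs.
verdict: equivalent


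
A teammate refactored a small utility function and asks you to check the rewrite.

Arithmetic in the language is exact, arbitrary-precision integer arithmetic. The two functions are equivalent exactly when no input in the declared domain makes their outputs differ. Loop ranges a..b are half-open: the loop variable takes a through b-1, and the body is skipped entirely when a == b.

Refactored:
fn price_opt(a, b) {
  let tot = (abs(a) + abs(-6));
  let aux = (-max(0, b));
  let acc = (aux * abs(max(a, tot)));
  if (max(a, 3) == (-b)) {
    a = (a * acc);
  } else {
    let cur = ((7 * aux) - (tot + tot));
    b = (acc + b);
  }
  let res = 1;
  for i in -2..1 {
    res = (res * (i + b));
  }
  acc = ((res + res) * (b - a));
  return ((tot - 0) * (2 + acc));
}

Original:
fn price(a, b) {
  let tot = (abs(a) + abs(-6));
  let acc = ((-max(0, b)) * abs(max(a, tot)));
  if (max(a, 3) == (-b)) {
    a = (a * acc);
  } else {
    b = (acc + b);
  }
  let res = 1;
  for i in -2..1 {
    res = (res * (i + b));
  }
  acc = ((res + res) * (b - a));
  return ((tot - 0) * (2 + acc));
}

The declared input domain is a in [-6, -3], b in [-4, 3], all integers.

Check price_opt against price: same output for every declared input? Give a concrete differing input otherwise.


Beyond behavior-preserving changes, the revision adds an assignment to `cur` whose value nothing reads.
Spot check at a=-3, b=-3 — price: tot=9, then acc=0, then (max(a, 3) == (-b)) is true, then a=0, then res=1, then (i=-2), then res=-5, then (i=-1), then res=20, then (i=0), then res=-60, then acc=360, then returns 3258. price_opt: tot=9, then aux=0, then acc=0, then (max(a, 3) == (-b)) is true, then a=0, then res=1, then (i=-2), then res=-5, then (i=-1), then res=20, then (i=0), then res=-60, then acc=360, then returns 3258. Both give 3258.
Across all 32 domain points the two functions coincide.
verdict: equivalent


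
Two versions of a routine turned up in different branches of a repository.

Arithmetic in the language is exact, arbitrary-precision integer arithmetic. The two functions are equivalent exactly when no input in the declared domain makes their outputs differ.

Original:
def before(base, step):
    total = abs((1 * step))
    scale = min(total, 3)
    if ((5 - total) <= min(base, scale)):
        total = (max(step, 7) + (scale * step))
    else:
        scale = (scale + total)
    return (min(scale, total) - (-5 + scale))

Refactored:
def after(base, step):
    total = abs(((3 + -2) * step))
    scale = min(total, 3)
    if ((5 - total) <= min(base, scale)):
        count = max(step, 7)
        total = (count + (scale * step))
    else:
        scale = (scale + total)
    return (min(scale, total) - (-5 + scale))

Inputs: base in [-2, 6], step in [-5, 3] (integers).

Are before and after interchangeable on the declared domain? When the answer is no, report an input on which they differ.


Reading the diff, among the changes: statement counts differ, plus local variable names differ, plus constant usage differs, plus arithmetic usage differs.
Spot check at base=3, step=1 — before: total = 1; scale = 1; ((5 - total) <= min(base, scale)) -> false; scale = 2; return 4. after: total = 1; scale = 1; ((5 - total) <= min(base, scale)) -> false; scale = 2; return 4. Both give 4.
Across all 81 domain points the two functions coincide.
verdict: equivalent


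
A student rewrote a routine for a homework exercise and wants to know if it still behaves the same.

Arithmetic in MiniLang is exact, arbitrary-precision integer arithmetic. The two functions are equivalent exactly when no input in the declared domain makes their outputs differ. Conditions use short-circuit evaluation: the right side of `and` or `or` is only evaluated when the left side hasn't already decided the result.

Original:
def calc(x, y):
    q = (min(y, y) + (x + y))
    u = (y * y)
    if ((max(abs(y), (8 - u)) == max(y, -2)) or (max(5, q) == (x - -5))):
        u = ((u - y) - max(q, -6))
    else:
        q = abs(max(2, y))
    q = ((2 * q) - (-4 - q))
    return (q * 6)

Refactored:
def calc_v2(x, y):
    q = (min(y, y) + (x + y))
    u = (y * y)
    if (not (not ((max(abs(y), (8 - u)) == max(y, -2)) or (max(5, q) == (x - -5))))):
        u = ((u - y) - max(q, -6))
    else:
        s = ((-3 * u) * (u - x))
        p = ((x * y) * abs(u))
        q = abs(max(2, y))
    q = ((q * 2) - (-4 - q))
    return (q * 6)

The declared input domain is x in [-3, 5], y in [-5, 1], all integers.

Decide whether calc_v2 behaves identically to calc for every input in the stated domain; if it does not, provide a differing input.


This is a faithful refactor — constant usage differs, plus arithmetic usage differs, plus boolean connective usage differs, plus local variable names differ, plus min/max/abs usage differs, plus statement counts differ, but the computed results match everywhere.
One worked example (x=-1, y=1) — calc: q := 1 | u := 1 | ((max(abs(y), (8 - u)) == max(y, -2)) or (max(5, q) == (x - -5))): false | q := 2 | q := 10 | result 60; calc_v2: q := 1 | u := 1 | (not (not ((max(abs(y), (8 - u)) == max(y, -2)) or (max(5, q) == (x - -5))))): false | s := -6 | p := -1 | q := 2 | q := 10 | result 60; agreement on 60.
An exhaustive pass over the 63 declared inputs shows identical outputs.
verdict: equivalent


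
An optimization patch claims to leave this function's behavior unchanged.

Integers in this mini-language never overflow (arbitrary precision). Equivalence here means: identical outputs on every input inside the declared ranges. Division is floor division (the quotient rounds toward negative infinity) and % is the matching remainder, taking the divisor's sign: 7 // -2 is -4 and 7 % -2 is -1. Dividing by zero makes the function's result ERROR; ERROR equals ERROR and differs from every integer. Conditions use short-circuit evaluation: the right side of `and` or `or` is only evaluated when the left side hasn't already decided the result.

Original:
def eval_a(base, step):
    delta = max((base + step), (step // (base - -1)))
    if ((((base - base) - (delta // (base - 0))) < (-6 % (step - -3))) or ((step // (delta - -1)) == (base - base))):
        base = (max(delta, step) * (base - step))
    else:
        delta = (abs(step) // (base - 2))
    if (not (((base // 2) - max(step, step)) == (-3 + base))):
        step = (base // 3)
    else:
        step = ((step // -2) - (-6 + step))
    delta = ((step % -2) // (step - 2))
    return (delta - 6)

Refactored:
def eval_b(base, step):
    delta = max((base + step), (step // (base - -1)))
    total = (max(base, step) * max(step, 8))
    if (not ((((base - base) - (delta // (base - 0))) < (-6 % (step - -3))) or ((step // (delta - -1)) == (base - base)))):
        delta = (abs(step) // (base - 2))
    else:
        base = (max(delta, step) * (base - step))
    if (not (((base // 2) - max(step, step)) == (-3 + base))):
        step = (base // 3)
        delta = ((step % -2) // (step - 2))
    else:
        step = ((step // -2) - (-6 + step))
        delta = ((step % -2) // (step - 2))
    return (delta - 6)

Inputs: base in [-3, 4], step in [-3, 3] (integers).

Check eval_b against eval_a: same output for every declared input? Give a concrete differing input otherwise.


Reading the diff, among the changes: arithmetic usage differs; and statement counts differ; and min/max/abs usage differs; and boolean connective usage differs; and constant usage differs; and local variable names differ.
One worked example (base=-2, step=1) — eval_a: delta := -1 | ((((base - base) - (delta // (base - 0))) < (-6 % (step - -3))) or ((step // (delta - -1)) == (base - base))): true | base := -3 | (not (((base // 2) - max(step, step)) == (-3 + base))): true | step := -1 | delta := 0 | result -6; eval_b: delta := -1 | total := 8 | (not ((((base - base) - (delta // (base - 0))) < (-6 % (step - -3))) or ((step // (delta - -1)) == (base - base)))): false | base := -3 | (not (((base // 2) - max(step, step)) == (-3 + base))): true | step := -1 | delta := 0 | result -6; agreement on -6.
An exhaustive pass over the 56 declared inputs shows identical outputs.
verdict: equivalent


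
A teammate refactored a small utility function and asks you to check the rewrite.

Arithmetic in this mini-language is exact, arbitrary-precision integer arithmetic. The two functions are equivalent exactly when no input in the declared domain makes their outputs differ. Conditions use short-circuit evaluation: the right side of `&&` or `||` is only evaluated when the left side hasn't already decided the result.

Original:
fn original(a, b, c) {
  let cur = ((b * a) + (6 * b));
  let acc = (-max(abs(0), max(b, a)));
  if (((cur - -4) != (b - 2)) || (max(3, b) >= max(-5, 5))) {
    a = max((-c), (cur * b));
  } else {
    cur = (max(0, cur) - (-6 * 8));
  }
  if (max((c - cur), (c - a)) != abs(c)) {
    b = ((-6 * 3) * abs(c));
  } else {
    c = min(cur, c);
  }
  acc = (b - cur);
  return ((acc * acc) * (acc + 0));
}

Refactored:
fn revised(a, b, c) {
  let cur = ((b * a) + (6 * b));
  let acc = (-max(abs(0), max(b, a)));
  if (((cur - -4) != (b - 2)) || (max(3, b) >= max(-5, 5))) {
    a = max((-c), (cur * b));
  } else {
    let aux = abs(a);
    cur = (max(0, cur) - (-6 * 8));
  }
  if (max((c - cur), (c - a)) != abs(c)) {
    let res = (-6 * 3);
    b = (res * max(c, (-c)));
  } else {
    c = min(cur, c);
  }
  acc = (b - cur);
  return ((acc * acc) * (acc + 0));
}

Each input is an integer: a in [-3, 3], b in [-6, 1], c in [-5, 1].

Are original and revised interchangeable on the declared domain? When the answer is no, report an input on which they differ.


Behavior is preserved: although local variable names differ, plus min/max/abs usage differs, plus statement counts differ, the outputs never diverge.
Tracing a=2, b=0, c=1: original: cur := 0 | acc := -2 | (((cur - -4) != (b - 2)) || (max(3, b) >= max(-5, 5))): true | a := 0 | (max((c - cur), (c - a)) != abs(c)): false | c := 0 | acc := 0 | result 0 | revised: cur := 0 | acc := -2 | (((cur - -4) != (b - 2)) || (max(3, b) >= max(-5, 5))): true | a := 0 | (max((c - cur), (c - a)) != abs(c)): false | c := 0 | acc := 0 | result 0 — matching result 0.
Sweeping the whole domain (392 inputs) finds no disagreement.
verdict: equivalent


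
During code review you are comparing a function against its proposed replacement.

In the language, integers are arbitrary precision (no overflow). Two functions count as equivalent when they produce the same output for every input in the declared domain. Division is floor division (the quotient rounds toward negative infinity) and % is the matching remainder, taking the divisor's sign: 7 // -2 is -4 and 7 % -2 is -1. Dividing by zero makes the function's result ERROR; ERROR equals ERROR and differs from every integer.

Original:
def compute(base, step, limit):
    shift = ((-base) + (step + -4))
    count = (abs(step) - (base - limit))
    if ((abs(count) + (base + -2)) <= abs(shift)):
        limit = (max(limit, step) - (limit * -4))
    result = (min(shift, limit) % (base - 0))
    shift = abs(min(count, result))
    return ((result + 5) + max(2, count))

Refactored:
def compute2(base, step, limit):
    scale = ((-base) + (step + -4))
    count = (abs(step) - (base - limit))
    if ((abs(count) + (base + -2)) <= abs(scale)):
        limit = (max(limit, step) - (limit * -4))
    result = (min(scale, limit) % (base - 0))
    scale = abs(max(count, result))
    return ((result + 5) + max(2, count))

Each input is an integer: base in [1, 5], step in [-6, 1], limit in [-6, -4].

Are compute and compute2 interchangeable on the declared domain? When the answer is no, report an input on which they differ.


Although `min(count, result)` became `max(count, result)`, no input in the stated domain can expose it.
As a probe, take base=1, step=-2, limit=-4: compute runs shift = -7; count = -3; ((abs(count) + (base + -2)) <= abs(shift)) -> true; limit = -18; result = 0; shift = 3; return 7; compute2 runs scale = -7; count = -3; ((abs(count) + (base + -2)) <= abs(scale)) -> true; limit = -18; result = 0; scale = 0; return 7; both end at 7.
Sweeping the whole domain (120 inputs) finds no disagreement.
verdict: equivalent


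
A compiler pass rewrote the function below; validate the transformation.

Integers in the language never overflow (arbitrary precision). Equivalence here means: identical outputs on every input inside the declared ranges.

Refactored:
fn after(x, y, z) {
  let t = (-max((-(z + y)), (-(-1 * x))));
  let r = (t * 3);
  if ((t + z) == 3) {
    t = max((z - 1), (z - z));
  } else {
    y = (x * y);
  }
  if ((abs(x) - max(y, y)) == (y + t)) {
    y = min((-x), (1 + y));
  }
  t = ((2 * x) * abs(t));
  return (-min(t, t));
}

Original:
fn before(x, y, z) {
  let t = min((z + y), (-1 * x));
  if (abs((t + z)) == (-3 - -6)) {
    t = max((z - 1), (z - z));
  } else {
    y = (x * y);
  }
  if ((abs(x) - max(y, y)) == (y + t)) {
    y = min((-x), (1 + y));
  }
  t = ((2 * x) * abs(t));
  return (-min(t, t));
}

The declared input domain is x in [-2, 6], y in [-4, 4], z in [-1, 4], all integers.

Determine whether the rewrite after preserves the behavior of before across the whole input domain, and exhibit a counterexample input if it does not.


The rewrite breaks on x=-2, y=-3, z=0, where the results are 0 and 12.
before: t=-3, then (abs((t + z)) == (-3 - -6)) is true, then t=0, then ((abs(x) - max(y, y)) == (y + t)) is false, then t=0, then returns 0
after: t=-3, then r=-9, then ((t + z) == 3) is false, then y=6, then ((abs(x) - max(y, y)) == (y + t)) is false, then t=-12, then returns 12
verdict: not equivalent; witness: x=-2, y=-3, z=0


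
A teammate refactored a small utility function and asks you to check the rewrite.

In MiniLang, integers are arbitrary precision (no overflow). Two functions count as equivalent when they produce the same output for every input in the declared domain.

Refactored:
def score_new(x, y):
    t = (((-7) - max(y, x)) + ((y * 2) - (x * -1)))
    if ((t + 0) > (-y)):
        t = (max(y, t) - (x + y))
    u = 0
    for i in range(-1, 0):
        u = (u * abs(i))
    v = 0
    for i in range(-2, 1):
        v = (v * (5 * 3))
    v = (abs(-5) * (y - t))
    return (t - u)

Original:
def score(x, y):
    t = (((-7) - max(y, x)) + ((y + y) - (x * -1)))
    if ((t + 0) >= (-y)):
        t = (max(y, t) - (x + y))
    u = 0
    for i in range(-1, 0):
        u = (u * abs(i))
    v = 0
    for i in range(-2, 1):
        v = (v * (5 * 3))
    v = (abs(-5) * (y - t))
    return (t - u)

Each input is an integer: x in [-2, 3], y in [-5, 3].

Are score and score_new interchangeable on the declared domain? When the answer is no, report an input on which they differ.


There is a counterexample at x=1, y=3: -1 on one side, -3 on the other.
score: t=-3, then ((t + 0) >= (-y)) is true, then t=-1, then u=0, then (i=-1), then u=0, then v=0, then (i=-2), then v=0, then (i=-1), then v=0, then (i=0), then v=0, then v=20, then returns -1
score_new: t=-3, then ((t + 0) > (-y)) is false, then u=0, then (i=-1), then u=0, then v=0, then (i=-2), then v=0, then (i=-1), then v=0, then (i=0), then v=0, then v=30, then returns -3
verdict: not equivalent; witness: x=1, y=3


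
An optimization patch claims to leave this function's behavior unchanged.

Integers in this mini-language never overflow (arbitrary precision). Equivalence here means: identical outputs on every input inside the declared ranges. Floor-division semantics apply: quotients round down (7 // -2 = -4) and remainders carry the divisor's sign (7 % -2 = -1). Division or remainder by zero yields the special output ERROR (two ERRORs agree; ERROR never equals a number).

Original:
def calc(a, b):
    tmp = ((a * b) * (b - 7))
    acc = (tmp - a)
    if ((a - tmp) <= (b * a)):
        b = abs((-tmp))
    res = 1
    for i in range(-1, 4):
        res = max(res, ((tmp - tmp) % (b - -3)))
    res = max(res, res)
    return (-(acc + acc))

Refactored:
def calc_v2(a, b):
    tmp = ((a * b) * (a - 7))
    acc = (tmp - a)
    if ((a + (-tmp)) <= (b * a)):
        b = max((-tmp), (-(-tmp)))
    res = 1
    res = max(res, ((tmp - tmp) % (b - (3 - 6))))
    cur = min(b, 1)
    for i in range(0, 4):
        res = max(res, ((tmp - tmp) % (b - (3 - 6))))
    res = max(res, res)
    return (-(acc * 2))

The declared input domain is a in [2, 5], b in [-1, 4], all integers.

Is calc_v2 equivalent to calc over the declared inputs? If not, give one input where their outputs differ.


The rewrite breaks on a=2, b=-1, where the results are -28 and -16.
calc: tmp = 16; acc = 14; ((a - tmp) <= (b * a)) -> true; b = 16; res = 1; [i=-1]; res = 1; [i=0]; res = 1; [i=1]; res = 1; [i=2]; res = 1; [i=3]; res = 1; res = 1; return -28
calc_v2: tmp = 10; acc = 8; ((a + (-tmp)) <= (b * a)) -> true; b = 10; res = 1; res = 1; cur = 1; [i=0]; res = 1; [i=1]; res = 1; [i=2]; res = 1; [i=3]; res = 1; res = 1; return -16
verdict: not equivalent; witness: a=2, b=-1


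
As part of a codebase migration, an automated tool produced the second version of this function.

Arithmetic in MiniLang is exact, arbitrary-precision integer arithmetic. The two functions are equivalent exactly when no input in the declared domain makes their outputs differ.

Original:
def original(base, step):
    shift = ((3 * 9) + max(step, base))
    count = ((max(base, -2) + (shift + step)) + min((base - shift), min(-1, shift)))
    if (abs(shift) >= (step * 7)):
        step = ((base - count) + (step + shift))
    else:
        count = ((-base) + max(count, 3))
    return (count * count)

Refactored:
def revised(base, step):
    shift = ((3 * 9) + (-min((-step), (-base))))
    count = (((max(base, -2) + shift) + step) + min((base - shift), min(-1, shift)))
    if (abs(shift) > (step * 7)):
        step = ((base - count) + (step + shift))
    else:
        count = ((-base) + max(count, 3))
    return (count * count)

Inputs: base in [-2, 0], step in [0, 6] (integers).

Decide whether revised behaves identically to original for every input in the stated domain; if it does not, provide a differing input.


The edit looks behavioral (`(abs(shift) >= (step * 7))` became `(abs(shift) > (step * 7))`), but over these ranges it never changes the outcome.
One worked example (base=-2, step=6) — original: shift becomes 33; next count becomes 2; next (abs(shift) >= (step * 7)) evaluates to false; next count becomes 5; next final value 25; revised: shift becomes 33; next count becomes 2; next (abs(shift) > (step * 7)) evaluates to false; next count becomes 5; next final value 25; agreement on 25.
Checked all 21 inputs in the declared domain: the outputs agree on every one.
verdict: equivalent


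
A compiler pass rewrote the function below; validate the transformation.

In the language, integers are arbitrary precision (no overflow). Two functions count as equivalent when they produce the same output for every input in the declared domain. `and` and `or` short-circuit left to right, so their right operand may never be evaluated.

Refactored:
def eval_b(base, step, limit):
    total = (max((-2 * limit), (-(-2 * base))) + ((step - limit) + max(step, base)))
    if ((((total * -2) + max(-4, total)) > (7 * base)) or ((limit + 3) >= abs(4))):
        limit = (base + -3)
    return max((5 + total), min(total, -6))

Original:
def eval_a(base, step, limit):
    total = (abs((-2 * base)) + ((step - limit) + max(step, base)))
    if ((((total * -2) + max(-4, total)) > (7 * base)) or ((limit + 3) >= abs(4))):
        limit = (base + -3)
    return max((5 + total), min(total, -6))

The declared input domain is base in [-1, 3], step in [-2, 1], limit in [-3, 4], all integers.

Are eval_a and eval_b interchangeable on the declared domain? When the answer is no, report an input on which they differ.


Consider the input base=-1, step=-2, limit=-3.
eval_a: total=2, then ((((total * -2) + max(-4, total)) > (7 * base)) or ((limit + 3) >= abs(4))) is true, then limit=-4, then returns 7
eval_b: total=6, then ((((total * -2) + max(-4, total)) > (7 * base)) or ((limit + 3) >= abs(4))) is true, then limit=-4, then returns 11
7 and 11 differ, so these are not the same function on this domain.
verdict: not equivalent; witness: base=-1, step=-2, limit=-3


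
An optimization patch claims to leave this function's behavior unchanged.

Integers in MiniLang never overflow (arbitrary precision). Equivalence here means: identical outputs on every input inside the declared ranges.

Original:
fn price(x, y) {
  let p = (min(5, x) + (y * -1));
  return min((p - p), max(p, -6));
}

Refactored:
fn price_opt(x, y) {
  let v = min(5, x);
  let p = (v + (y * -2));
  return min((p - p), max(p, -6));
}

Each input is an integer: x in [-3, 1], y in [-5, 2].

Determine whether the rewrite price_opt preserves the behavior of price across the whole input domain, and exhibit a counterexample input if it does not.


Not equivalent: x=-3, y=-2 separates them (-1 vs 0).
price: p=-1, then returns -1
price_opt: v=-3, then p=1, then returns 0
verdict: not equivalent; witness: x=-3, y=-2


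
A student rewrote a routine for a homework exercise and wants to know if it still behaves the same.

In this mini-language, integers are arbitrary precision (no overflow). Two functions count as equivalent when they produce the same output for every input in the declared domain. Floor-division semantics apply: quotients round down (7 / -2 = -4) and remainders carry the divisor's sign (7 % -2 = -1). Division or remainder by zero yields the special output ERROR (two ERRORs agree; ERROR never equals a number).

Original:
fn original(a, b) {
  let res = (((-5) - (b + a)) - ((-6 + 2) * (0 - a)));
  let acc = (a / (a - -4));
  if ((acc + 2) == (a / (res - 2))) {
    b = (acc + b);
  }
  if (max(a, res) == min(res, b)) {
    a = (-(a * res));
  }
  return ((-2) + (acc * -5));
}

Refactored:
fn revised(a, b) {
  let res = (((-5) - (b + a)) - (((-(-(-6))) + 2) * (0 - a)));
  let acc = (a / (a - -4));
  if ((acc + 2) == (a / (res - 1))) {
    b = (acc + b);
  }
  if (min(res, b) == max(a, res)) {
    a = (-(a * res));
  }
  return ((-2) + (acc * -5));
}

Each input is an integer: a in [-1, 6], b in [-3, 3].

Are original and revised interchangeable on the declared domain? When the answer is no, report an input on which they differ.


At a=-1, b=-2: original gives ERROR, revised gives 3.
verdict: not equivalent; witness: a=-1, b=-2


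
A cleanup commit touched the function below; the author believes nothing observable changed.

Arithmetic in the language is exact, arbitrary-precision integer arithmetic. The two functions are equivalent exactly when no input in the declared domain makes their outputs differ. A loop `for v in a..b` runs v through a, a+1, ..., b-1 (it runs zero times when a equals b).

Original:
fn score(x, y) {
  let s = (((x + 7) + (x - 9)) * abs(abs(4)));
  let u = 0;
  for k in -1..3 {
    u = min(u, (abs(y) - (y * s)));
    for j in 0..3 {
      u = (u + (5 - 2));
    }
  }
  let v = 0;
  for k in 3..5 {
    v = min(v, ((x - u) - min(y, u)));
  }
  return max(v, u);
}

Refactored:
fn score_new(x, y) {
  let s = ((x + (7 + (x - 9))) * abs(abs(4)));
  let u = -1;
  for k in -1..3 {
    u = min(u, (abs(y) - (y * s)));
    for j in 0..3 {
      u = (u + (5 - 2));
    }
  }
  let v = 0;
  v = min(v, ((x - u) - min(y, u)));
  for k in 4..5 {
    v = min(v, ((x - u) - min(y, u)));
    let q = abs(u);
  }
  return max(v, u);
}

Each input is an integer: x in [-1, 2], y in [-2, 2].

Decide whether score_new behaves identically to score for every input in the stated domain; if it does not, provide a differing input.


Try x=-1, y=2.
score: s=-16, then u=0, then (k=-1), then u=0, then (j=0), then u=3, then (j=1), then u=6, then (j=2), then u=9, then (k=0), then u=9, then (j=0), then u=12, then (j=1), then u=15, then (j=2), then u=18, then (k=1), then u=18, then (j=0), then u=21, then (j=1), then u=24, then (j=2), then u=27, then (k=2), then u=27, then (j=0), then u=30, then (j=1), then u=33, then (j=2), then u=36, then v=0, then (k=3), then v=-39, then (k=4), then v=-39, then returns 36
score_new: s=-16, then u=-1, then (k=-1), then u=-1, then (j=0), then u=2, then (j=1), then u=5, then (j=2), then u=8, then (k=0), then u=8, then (j=0), then u=11, then (j=1), then u=14, then (j=2), then u=17, then (k=1), then u=17, then (j=0), then u=20, then (j=1), then u=23, then (j=2), then u=26, then (k=2), then u=26, then (j=0), then u=29, then (j=1), then u=32, then (j=2), then u=35, then v=0, then v=-38, then (k=4), then v=-38, then q=35, then returns 35
36 != 35, so the rewrite changes behavior.
verdict: not equivalent; witness: x=-1, y=2


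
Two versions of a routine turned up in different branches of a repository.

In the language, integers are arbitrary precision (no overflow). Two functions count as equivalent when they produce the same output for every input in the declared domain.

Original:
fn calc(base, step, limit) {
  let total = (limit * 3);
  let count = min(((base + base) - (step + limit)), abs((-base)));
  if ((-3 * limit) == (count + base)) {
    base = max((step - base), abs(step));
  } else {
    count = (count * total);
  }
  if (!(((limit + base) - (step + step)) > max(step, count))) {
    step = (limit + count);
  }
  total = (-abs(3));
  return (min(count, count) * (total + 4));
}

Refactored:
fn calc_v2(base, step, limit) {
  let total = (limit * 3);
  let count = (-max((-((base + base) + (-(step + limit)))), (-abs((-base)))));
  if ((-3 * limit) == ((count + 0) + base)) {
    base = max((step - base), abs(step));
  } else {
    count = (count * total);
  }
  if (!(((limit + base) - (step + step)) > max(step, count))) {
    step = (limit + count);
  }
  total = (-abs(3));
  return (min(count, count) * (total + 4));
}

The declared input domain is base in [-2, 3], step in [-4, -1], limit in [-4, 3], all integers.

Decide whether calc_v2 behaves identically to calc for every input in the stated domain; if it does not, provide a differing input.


Side by side, the visible changes include: arithmetic usage differs; also constant usage differs; also min/max/abs usage differs.
One worked example (base=0, step=-1, limit=-4) — calc: total := -12 | count := 0 | ((-3 * limit) == (count + base)): false | count := 0 | (!(((limit + base) - (step + step)) > max(step, count))): true | step := -4 | total := -3 | result 0; calc_v2: total := -12 | count := 0 | ((-3 * limit) == ((count + 0) + base)): false | count := 0 | (!(((limit + base) - (step + step)) > max(step, count))): true | step := -4 | total := -3 | result 0; agreement on 0.
Across all 192 domain points the two functions coincide.
verdict: equivalent


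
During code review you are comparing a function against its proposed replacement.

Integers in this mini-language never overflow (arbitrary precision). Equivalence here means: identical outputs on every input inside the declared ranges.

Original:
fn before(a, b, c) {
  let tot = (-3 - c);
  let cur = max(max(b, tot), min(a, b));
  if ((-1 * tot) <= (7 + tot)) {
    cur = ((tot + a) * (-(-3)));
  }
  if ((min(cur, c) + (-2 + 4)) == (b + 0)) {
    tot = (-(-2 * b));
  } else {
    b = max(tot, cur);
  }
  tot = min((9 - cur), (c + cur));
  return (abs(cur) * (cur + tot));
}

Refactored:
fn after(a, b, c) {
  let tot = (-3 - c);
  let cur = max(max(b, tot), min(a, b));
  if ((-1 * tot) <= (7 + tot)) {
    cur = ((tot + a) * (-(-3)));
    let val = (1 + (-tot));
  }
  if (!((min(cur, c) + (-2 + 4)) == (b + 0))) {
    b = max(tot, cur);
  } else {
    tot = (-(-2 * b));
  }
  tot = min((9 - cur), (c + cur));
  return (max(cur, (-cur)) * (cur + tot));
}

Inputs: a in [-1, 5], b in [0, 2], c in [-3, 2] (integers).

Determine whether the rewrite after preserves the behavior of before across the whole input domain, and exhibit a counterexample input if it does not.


Reading the diff, among the changes: boolean connective usage differs, and local variable names differ, and arithmetic usage differs, and statement counts differ, and constant usage differs, and min/max/abs usage differs.
As a probe, take a=3, b=0, c=-1: before runs tot=-2, then cur=0, then ((-1 * tot) <= (7 + tot)) is true, then cur=3, then ((min(cur, c) + (-2 + 4)) == (b + 0)) is false, then b=3, then tot=2, then returns 15; after runs tot=-2, then cur=0, then ((-1 * tot) <= (7 + tot)) is true, then cur=3, then val=3, then (!((min(cur, c) + (-2 + 4)) == (b + 0))) is true, then b=3, then tot=2, then returns 15; both end at 15.
Every one of the 126 inputs gives matching results.
verdict: equivalent


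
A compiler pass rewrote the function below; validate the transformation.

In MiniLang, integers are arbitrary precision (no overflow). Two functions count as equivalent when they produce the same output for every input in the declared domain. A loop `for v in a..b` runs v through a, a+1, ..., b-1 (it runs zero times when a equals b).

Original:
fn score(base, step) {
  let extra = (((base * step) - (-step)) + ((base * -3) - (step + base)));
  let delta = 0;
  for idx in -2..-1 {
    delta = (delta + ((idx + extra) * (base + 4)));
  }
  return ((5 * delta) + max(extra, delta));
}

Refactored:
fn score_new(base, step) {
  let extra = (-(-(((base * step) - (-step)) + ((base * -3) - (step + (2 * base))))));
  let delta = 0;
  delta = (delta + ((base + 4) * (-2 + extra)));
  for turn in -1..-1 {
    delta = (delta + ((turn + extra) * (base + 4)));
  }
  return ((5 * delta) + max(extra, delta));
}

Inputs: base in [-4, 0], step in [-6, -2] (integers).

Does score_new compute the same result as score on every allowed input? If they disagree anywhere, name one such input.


Take base=-4, step=-6.
score: extra = 40; delta = 0; [idx=-2]; delta = 0; return 40
score_new: extra = 44; delta = 0; delta = 0; the turn loop: no iterations; return 44
40 != 44, so the rewrite changes behavior.
verdict: not equivalent; witness: base=-4, step=-6


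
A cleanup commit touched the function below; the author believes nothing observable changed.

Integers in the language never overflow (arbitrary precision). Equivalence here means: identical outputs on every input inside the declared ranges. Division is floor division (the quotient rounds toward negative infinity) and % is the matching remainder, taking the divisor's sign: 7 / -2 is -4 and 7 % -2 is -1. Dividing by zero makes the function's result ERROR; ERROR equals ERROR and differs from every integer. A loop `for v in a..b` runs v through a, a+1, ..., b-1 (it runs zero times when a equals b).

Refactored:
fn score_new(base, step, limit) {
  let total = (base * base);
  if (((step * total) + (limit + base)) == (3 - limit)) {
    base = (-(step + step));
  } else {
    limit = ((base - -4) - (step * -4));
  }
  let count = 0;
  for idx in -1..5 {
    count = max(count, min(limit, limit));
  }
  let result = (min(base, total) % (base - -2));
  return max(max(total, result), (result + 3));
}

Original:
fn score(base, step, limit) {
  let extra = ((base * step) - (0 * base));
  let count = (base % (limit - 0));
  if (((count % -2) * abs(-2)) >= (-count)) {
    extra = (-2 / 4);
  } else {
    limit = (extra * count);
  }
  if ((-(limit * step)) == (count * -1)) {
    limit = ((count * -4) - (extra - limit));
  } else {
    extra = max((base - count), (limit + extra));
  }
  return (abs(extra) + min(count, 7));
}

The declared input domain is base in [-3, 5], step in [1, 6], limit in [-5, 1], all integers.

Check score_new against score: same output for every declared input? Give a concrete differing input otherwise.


Consider the input base=-3, step=1, limit=-5.
score: extra=-3, then count=-3, then (((count % -2) * abs(-2)) >= (-count)) is false, then limit=9, then ((-(limit * step)) == (count * -1)) is false, then extra=6, then returns 3
score_new: total=9, then (((step * total) + (limit + base)) == (3 - limit)) is false, then limit=5, then count=0, then (idx=-1), then count=5, then (idx=0), then count=5, then (idx=1), then count=5, then (idx=2), then count=5, then (idx=3), then count=5, then (idx=4), then count=5, then result=0, then returns 9
3 against 9: the behavior changed.
verdict: not equivalent; witness: base=-3, step=1, limit=-5
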